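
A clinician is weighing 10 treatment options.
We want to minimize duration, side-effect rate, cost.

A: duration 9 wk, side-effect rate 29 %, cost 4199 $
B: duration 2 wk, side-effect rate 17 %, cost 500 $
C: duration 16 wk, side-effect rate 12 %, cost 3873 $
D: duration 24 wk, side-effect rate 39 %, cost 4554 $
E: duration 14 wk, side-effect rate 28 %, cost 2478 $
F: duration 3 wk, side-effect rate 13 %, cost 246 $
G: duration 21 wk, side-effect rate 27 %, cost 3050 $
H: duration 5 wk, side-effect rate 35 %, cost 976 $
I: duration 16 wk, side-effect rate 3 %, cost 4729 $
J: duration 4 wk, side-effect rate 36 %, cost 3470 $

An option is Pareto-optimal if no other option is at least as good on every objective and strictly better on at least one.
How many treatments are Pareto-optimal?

A: dominated by B (duration 2≤9, side-effect rate 17≤29, cost 500≤4199).
B: not dominated (best duration).
C: not dominated.
D: dominated by A (duration 9≤24, side-effect rate 29≤39, cost 4199≤4554).
E: dominated by B (duration 2≤14, side-effect rate 17≤28, cost 500≤2478).
F: not dominated (best cost).
G: dominated by B (duration 2≤21, side-effect rate 17≤27, cost 500≤3050).
H: dominated by B (duration 2≤5, side-effect rate 17≤35, cost 500≤976).
I: not dominated (best side-effect rate).
J: dominated by B (duration 2≤4, side-effect rate 17≤36, cost 500≤3470).
Pareto-optimal: B, C, F, I → 4.

4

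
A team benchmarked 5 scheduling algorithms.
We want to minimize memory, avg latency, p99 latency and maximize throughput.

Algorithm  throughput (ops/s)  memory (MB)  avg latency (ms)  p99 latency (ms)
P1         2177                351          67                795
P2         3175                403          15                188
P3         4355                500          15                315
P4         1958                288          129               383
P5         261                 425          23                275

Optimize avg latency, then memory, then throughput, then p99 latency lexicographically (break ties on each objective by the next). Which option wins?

P2

First minimize avg latency: best is 15, kept {P2, P3}.
Then minimize memory: best is 403, kept {P2}.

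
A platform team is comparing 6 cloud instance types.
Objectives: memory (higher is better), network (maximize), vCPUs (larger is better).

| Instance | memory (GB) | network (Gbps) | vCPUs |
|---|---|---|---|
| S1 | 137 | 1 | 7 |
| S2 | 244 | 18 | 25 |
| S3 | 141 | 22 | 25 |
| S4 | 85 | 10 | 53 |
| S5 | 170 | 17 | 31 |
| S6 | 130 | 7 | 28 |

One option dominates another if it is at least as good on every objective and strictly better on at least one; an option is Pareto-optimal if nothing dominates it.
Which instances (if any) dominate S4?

S1: worse on network (1 vs 10).
S2: worse on vCPUs (25 vs 53).
S3: worse on vCPUs (25 vs 53).
S5: worse on vCPUs (31 vs 53).
S6: worse on network (7 vs 10).
No option dominates S4.

none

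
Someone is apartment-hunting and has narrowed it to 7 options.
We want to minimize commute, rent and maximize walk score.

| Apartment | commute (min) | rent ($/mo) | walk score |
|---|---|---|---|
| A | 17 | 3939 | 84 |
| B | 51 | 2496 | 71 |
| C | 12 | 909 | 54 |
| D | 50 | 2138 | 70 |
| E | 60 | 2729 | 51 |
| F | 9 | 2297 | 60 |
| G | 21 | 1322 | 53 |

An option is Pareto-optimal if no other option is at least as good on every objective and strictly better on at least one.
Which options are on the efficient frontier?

A, B, C, D, F

A: not dominated (best walk score).
B: not dominated.
C: not dominated (best rent).
D: not dominated.
E: dominated by B (commute 51≤60, rent 2496≤2729, walk score 71≥51).
F: not dominated (best commute).
G: dominated by C (commute 12≤21, rent 909≤1322, walk score 54≥53).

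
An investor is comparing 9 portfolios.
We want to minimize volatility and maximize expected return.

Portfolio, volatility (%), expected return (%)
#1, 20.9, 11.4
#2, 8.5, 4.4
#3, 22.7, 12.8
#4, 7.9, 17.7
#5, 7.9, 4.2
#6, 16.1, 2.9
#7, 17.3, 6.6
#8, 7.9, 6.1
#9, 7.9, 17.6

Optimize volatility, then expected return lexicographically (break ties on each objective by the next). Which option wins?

First minimize volatility: best is 7.9, kept {#4, #5, #8, #9}.
Then maximize expected return: best is 17.7, kept {#4}.

#4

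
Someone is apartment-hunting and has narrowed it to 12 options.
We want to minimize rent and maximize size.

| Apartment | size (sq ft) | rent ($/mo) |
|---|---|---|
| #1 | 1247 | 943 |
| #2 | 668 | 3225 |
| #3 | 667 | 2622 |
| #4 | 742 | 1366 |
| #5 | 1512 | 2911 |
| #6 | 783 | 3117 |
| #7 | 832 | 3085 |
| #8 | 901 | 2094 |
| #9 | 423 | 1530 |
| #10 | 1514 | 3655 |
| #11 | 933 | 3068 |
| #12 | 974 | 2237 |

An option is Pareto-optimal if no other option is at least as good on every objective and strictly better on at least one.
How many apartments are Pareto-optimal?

#1: not dominated (best rent).
#2: dominated by #1 (size 1247≥668, rent 943≤3225).
#3: dominated by #1 (size 1247≥667, rent 943≤2622).
#4: dominated by #1 (size 1247≥742, rent 943≤1366).
#5: not dominated.
#6: dominated by #1 (size 1247≥783, rent 943≤3117).
#7: dominated by #1 (size 1247≥832, rent 943≤3085).
#8: dominated by #1 (size 1247≥901, rent 943≤2094).
#9: dominated by #1 (size 1247≥423, rent 943≤1530).
#10: not dominated (best size).
#11: dominated by #1 (size 1247≥933, rent 943≤3068).
#12: dominated by #1 (size 1247≥974, rent 943≤2237).
Pareto-optimal: #1, #5, #10 → 3.

3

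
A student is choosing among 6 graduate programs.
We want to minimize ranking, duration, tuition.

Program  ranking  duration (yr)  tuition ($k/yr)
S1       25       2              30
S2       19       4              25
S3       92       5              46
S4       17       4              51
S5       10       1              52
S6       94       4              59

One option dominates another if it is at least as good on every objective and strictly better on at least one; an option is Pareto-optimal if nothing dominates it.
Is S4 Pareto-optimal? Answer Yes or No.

S1: worse on ranking (25 vs 17).
S2: worse on ranking (19 vs 17).
S3: worse on ranking (92 vs 17).
S5: worse on tuition (52 vs 51).
S6: worse on ranking (94 vs 17).
No option is at least as good as S4 on every objective and strictly better on one.

Yes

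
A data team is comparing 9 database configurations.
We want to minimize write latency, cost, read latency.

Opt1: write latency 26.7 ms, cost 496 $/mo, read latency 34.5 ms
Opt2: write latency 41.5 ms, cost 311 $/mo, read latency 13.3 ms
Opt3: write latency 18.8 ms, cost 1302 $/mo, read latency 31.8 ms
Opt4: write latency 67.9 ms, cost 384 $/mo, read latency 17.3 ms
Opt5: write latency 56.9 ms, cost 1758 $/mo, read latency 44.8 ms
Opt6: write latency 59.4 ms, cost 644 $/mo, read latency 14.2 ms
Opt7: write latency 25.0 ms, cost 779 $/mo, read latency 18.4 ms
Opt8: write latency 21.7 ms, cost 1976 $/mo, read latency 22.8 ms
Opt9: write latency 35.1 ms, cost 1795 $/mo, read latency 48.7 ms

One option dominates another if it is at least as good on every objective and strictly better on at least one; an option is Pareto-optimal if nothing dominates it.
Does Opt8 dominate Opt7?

No

Opt8 vs Opt7: Opt8 is worse on cost (1976 vs 779), so it does not dominate Opt7.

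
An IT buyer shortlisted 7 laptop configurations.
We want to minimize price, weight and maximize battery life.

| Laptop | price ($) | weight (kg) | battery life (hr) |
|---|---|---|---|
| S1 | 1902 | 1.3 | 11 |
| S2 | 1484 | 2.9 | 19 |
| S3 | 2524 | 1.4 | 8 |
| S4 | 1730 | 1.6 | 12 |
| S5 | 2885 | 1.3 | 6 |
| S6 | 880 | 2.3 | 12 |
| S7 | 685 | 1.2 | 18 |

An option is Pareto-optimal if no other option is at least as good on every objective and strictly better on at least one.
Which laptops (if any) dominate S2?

S1: worse on price (1902 vs 1484).
S3: worse on price (2524 vs 1484).
S4: worse on price (1730 vs 1484).
S5: worse on price (2885 vs 1484).
S6: worse on battery life (12 vs 19).
S7: worse on battery life (18 vs 19).
No option dominates S2.

none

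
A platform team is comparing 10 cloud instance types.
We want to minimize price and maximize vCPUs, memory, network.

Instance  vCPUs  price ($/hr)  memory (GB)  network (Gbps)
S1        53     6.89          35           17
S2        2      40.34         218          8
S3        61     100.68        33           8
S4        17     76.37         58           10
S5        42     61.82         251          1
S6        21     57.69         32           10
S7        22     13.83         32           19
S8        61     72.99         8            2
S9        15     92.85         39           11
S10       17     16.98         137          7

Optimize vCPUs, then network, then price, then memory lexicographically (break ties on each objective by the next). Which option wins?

First maximize vCPUs: best is 61, kept {S3, S8}.
Then maximize network: best is 8, kept {S3}.

S3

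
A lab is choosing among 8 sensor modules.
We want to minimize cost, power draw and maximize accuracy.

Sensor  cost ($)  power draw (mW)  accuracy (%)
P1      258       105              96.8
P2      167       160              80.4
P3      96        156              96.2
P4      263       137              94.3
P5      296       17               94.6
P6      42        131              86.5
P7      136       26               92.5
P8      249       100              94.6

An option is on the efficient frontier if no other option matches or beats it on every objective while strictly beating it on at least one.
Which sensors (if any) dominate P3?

none

P1: worse on cost (258 vs 96).
P2: worse on cost (167 vs 96).
P4: worse on cost (263 vs 96).
P5: worse on cost (296 vs 96).
P6: worse on accuracy (86.5 vs 96.2).
P7: worse on cost (136 vs 96).
P8: worse on cost (249 vs 96).
No option dominates P3.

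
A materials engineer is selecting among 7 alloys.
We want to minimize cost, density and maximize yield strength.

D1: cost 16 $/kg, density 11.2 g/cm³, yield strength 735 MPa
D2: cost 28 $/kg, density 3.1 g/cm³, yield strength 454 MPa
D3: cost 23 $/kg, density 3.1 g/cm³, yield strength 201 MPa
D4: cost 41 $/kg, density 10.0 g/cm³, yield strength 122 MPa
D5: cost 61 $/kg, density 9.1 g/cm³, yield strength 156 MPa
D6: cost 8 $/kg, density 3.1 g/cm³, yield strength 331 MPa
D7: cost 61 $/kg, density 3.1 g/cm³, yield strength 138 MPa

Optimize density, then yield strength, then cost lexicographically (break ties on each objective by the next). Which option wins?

First minimize density: best is 3.1, kept {D2, D3, D6, D7}.
Then maximize yield strength: best is 454, kept {D2}.

D2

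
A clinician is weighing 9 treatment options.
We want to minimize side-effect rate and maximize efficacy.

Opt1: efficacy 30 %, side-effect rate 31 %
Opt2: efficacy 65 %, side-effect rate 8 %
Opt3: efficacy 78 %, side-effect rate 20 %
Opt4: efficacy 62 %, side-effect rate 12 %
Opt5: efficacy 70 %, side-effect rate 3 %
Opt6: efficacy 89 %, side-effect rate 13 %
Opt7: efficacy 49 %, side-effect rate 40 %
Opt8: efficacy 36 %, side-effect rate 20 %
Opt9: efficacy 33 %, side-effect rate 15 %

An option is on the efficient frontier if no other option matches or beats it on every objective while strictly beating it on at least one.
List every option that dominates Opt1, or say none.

Opt2: efficacy 65≥30, side-effect rate 8≤31 — dominates Opt1.
Opt3: efficacy 78≥30, side-effect rate 20≤31 — dominates Opt1.
Opt4: efficacy 62≥30, side-effect rate 12≤31 — dominates Opt1.
Opt5: efficacy 70≥30, side-effect rate 3≤31 — dominates Opt1.
Opt6: efficacy 89≥30, side-effect rate 13≤31 — dominates Opt1.
Opt8: efficacy 36≥30, side-effect rate 20≤31 — dominates Opt1.
Opt9: efficacy 33≥30, side-effect rate 15≤31 — dominates Opt1.
Others (Opt7) are each worse than Opt1 on at least one objective.

Opt2, Opt3, Opt4, Opt5, Opt6, Opt8, Opt9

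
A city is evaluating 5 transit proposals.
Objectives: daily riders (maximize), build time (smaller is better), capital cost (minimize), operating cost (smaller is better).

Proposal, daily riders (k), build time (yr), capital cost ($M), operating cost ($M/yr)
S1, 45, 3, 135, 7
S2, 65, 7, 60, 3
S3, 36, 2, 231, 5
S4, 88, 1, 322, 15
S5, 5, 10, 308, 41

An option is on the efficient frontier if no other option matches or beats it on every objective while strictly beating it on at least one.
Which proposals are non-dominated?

S1, S2, S3, S4

S1: not dominated.
S2: not dominated (best capital cost).
S3: not dominated.
S4: not dominated (best daily riders).
S5: dominated by S1 (daily riders 45≥5, build time 3≤10, capital cost 135≤308, operating cost 7≤41).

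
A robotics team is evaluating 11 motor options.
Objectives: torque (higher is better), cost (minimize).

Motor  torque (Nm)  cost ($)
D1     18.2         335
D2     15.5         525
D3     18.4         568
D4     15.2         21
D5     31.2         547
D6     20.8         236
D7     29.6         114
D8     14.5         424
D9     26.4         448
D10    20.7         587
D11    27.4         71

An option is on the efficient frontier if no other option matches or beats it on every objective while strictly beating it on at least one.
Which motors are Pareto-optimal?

D4, D5, D7, D11

D1: dominated by D6 (torque 20.8≥18.2, cost 236≤335).
D2: dominated by D1 (torque 18.2≥15.5, cost 335≤525).
D3: dominated by D5 (torque 31.2≥18.4, cost 547≤568).
D4: not dominated (best cost).
D5: not dominated (best torque).
D6: dominated by D7 (torque 29.6≥20.8, cost 114≤236).
D7: not dominated.
D8: dominated by D1 (torque 18.2≥14.5, cost 335≤424).
D9: dominated by D7 (torque 29.6≥26.4, cost 114≤448).
D10: dominated by D5 (torque 31.2≥20.7, cost 547≤587).
D11: not dominated.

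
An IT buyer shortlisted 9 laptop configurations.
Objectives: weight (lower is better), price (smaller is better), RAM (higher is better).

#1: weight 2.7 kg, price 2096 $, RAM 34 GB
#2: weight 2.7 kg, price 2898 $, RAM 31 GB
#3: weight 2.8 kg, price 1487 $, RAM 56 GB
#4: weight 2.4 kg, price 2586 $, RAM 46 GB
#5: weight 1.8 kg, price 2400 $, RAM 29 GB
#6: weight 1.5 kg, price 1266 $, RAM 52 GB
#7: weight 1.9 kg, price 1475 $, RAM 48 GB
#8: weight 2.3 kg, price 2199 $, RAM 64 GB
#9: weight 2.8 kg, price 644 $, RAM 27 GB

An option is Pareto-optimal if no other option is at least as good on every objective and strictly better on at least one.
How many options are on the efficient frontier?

#1: dominated by #6 (weight 1.5≤2.7, price 1266≤2096, RAM 52≥34).
#2: dominated by #1 (weight 2.7≤2.7, price 2096≤2898, RAM 34≥31).
#3: not dominated.
#4: dominated by #6 (weight 1.5≤2.4, price 1266≤2586, RAM 52≥46).
#5: dominated by #6 (weight 1.5≤1.8, price 1266≤2400, RAM 52≥29).
#6: not dominated (best weight).
#7: dominated by #6 (weight 1.5≤1.9, price 1266≤1475, RAM 52≥48).
#8: not dominated (best RAM).
#9: not dominated (best price).
Pareto-optimal: #3, #6, #8, #9 → 4.

4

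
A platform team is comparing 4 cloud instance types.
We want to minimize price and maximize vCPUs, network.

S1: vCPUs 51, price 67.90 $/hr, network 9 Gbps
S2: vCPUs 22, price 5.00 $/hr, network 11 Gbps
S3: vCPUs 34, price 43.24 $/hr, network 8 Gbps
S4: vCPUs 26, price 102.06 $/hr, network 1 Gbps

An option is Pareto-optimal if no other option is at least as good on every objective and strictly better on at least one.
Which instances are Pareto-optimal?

S1: not dominated (best vCPUs).
S2: not dominated (best price).
S3: not dominated.
S4: dominated by S1 (vCPUs 51≥26, price 67.90≤102.06, network 9≥1).

S1, S2, S3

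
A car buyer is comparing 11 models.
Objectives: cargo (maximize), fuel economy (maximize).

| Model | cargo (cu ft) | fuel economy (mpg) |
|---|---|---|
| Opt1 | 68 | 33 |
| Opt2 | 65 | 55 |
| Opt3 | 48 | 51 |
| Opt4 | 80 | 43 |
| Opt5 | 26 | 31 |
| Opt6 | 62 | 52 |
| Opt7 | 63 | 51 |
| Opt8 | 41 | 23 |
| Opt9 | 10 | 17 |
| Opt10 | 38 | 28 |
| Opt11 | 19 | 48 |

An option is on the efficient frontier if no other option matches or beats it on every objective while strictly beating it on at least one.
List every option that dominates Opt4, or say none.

Opt1: worse on cargo (68 vs 80).
Opt2: worse on cargo (65 vs 80).
Opt3: worse on cargo (48 vs 80).
Opt5: worse on cargo (26 vs 80).
Opt6: worse on cargo (62 vs 80).
Opt7: worse on cargo (63 vs 80).
Opt8: worse on cargo (41 vs 80).
Opt9: worse on cargo (10 vs 80).
Opt10: worse on cargo (38 vs 80).
Opt11: worse on cargo (19 vs 80).
No option dominates Opt4.

none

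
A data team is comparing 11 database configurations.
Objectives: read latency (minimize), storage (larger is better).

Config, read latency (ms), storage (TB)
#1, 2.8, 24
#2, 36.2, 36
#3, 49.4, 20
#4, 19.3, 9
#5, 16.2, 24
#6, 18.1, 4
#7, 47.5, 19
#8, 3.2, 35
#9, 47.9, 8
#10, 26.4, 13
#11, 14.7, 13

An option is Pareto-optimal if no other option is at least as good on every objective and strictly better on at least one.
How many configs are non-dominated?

3

#1: not dominated (best read latency).
#2: not dominated (best storage).
#3: dominated by #1 (read latency 2.8≤49.4, storage 24≥20).
#4: dominated by #1 (read latency 2.8≤19.3, storage 24≥9).
#5: dominated by #1 (read latency 2.8≤16.2, storage 24≥24).
#6: dominated by #1 (read latency 2.8≤18.1, storage 24≥4).
#7: dominated by #1 (read latency 2.8≤47.5, storage 24≥19).
#8: not dominated.
#9: dominated by #1 (read latency 2.8≤47.9, storage 24≥8).
#10: dominated by #1 (read latency 2.8≤26.4, storage 24≥13).
#11: dominated by #1 (read latency 2.8≤14.7, storage 24≥13).
Pareto-optimal: #1, #2, #8 → 3.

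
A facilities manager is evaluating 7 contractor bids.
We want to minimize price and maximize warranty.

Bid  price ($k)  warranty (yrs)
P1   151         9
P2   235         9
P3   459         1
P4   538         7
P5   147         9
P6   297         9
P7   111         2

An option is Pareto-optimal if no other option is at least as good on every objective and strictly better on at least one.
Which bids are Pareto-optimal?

P5, P7

P1: dominated by P5 (price 147≤151, warranty 9≥9).
P2: dominated by P1 (price 151≤235, warranty 9≥9).
P3: dominated by P1 (price 151≤459, warranty 9≥1).
P4: dominated by P1 (price 151≤538, warranty 9≥7).
P5: not dominated.
P6: dominated by P1 (price 151≤297, warranty 9≥9).
P7: not dominated (best price).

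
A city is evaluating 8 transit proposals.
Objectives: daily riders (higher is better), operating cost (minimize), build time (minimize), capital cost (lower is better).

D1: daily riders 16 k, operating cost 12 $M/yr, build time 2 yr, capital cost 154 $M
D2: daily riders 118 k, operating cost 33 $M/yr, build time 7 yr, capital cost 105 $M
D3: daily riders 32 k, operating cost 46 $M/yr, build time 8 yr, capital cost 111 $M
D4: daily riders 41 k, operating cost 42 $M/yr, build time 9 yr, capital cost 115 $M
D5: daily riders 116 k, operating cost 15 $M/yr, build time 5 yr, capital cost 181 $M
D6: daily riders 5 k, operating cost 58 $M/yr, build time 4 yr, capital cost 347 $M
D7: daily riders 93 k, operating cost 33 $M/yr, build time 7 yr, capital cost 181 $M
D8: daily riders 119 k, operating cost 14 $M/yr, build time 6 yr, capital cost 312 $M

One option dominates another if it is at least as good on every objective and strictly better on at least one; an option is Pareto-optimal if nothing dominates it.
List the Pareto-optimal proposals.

D1, D2, D5, D8

D1: not dominated (best operating cost).
D2: not dominated (best capital cost).
D3: dominated by D2 (daily riders 118≥32, operating cost 33≤46, build time 7≤8, capital cost 105≤111).
D4: dominated by D2 (daily riders 118≥41, operating cost 33≤42, build time 7≤9, capital cost 105≤115).
D5: not dominated.
D6: dominated by D1 (daily riders 16≥5, operating cost 12≤58, build time 2≤4, capital cost 154≤347).
D7: dominated by D2 (daily riders 118≥93, operating cost 33≤33, build time 7≤7, capital cost 105≤181).
D8: not dominated (best daily riders).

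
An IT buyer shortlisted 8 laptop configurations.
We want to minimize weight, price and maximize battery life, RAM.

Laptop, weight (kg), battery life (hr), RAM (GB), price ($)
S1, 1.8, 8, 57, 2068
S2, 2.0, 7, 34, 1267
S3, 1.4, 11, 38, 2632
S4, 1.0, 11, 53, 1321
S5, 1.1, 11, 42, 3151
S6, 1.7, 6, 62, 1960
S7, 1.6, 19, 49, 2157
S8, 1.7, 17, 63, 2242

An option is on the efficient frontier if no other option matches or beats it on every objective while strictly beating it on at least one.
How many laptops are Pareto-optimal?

6

S1: not dominated.
S2: not dominated (best price).
S3: dominated by S4 (weight 1.0≤1.4, battery life 11≥11, RAM 53≥38, price 1321≤2632).
S4: not dominated (best weight).
S5: dominated by S4 (weight 1.0≤1.1, battery life 11≥11, RAM 53≥42, price 1321≤3151).
S6: not dominated.
S7: not dominated (best battery life).
S8: not dominated (best RAM).
Pareto-optimal: S1, S2, S4, S6, S7, S8 → 6.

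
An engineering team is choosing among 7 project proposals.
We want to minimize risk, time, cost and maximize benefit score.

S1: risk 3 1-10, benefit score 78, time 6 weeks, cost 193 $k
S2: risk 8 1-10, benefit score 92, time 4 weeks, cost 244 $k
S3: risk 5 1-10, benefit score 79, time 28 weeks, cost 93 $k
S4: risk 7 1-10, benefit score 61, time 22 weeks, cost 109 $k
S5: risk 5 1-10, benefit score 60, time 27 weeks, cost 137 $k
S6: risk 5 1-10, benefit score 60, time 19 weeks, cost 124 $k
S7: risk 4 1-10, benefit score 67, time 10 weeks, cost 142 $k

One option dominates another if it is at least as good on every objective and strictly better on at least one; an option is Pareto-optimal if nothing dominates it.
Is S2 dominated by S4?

S4 vs S2: S4 is worse on benefit score (61 vs 92), so it does not dominate S2.

No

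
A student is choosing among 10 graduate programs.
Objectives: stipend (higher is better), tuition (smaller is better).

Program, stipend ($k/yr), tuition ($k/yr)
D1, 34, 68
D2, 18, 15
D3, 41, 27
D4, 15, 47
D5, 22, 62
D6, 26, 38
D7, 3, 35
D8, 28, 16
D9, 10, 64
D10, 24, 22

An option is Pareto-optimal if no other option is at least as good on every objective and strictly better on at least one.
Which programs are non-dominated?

D1: dominated by D3 (stipend 41≥34, tuition 27≤68).
D2: not dominated (best tuition).
D3: not dominated (best stipend).
D4: dominated by D2 (stipend 18≥15, tuition 15≤47).
D5: dominated by D3 (stipend 41≥22, tuition 27≤62).
D6: dominated by D3 (stipend 41≥26, tuition 27≤38).
D7: dominated by D2 (stipend 18≥3, tuition 15≤35).
D8: not dominated.
D9: dominated by D2 (stipend 18≥10, tuition 15≤64).
D10: dominated by D8 (stipend 28≥24, tuition 16≤22).

D2, D3, D8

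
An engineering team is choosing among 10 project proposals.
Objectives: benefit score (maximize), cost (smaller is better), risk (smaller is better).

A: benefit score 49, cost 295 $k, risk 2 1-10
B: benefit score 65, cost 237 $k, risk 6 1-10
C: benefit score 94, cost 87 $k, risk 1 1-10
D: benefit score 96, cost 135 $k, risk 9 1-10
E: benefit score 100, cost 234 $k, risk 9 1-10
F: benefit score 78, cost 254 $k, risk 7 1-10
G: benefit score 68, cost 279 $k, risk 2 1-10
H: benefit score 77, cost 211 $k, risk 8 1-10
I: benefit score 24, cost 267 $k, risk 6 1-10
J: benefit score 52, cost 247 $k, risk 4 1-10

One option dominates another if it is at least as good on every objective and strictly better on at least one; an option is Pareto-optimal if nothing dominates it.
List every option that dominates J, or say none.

C: benefit score 94≥52, cost 87≤247, risk 1≤4 — dominates J.
Others (A, B, D, E, F, G, H, I) are each worse than J on at least one objective.

C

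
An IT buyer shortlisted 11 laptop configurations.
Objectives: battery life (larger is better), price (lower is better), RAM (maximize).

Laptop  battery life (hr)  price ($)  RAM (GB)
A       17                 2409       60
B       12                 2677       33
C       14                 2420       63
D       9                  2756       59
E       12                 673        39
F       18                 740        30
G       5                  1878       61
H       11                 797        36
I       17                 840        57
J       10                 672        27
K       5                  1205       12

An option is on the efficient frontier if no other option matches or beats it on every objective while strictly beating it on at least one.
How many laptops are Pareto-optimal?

A: not dominated.
B: dominated by A (battery life 17≥12, price 2409≤2677, RAM 60≥33).
C: not dominated (best RAM).
D: dominated by A (battery life 17≥9, price 2409≤2756, RAM 60≥59).
E: not dominated.
F: not dominated (best battery life).
G: not dominated.
H: dominated by E (battery life 12≥11, price 673≤797, RAM 39≥36).
I: not dominated.
J: not dominated (best price).
K: dominated by E (battery life 12≥5, price 673≤1205, RAM 39≥12).
Pareto-optimal: A, C, E, F, G, I, J → 7.

7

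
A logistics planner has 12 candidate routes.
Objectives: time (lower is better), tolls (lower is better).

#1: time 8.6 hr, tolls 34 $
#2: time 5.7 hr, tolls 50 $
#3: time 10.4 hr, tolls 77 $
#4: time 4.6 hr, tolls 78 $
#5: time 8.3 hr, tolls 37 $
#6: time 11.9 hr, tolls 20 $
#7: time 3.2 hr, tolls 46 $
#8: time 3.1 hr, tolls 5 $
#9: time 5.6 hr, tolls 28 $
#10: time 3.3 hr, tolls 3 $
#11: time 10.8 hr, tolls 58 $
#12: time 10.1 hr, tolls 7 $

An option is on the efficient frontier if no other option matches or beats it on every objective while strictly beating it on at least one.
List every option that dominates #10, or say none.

none

#1: worse on time (8.6 vs 3.3).
#2: worse on time (5.7 vs 3.3).
#3: worse on time (10.4 vs 3.3).
#4: worse on time (4.6 vs 3.3).
#5: worse on time (8.3 vs 3.3).
#6: worse on time (11.9 vs 3.3).
#7: worse on tolls (46 vs 3).
#8: worse on tolls (5 vs 3).
#9: worse on time (5.6 vs 3.3).
#11: worse on time (10.8 vs 3.3).
#12: worse on time (10.1 vs 3.3).
No option dominates #10.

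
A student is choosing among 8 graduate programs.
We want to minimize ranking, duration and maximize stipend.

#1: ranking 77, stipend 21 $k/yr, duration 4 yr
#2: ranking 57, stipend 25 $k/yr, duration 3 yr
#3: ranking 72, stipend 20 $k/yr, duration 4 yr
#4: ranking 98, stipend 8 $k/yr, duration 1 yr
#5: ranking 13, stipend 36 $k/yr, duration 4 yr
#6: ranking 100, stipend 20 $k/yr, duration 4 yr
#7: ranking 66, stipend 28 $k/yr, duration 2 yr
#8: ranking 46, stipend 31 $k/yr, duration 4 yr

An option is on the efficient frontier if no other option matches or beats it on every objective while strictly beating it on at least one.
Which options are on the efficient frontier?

#2, #4, #5, #7

#1: dominated by #2 (ranking 57≤77, stipend 25≥21, duration 3≤4).
#2: not dominated.
#3: dominated by #2 (ranking 57≤72, stipend 25≥20, duration 3≤4).
#4: not dominated (best duration).
#5: not dominated (best ranking).
#6: dominated by #1 (ranking 77≤100, stipend 21≥20, duration 4≤4).
#7: not dominated.
#8: dominated by #5 (ranking 13≤46, stipend 36≥31, duration 4≤4).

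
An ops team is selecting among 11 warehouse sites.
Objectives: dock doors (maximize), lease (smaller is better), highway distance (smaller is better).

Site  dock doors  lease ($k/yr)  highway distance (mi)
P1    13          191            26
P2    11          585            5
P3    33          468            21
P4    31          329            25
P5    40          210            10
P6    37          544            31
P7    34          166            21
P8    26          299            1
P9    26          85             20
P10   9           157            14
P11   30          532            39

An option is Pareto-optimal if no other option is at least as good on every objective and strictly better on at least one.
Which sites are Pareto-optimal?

P1: dominated by P7 (dock doors 34≥13, lease 166≤191, highway distance 21≤26).
P2: dominated by P8 (dock doors 26≥11, lease 299≤585, highway distance 1≤5).
P3: dominated by P5 (dock doors 40≥33, lease 210≤468, highway distance 10≤21).
P4: dominated by P5 (dock doors 40≥31, lease 210≤329, highway distance 10≤25).
P5: not dominated (best dock doors).
P6: dominated by P5 (dock doors 40≥37, lease 210≤544, highway distance 10≤31).
P7: not dominated.
P8: not dominated (best highway distance).
P9: not dominated (best lease).
P10: not dominated.
P11: dominated by P3 (dock doors 33≥30, lease 468≤532, highway distance 21≤39).

P5, P7, P8, P9, P10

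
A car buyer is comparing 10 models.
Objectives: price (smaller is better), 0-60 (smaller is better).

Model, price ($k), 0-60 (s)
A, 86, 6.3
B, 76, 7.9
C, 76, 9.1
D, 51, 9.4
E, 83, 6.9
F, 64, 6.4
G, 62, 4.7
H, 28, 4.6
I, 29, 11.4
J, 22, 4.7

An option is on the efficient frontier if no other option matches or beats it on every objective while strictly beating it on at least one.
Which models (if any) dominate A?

G, H, J

G: price 62≤86, 0-60 4.7≤6.3 — dominates A.
H: price 28≤86, 0-60 4.6≤6.3 — dominates A.
J: price 22≤86, 0-60 4.7≤6.3 — dominates A.
Others (B, C, D, E, F, I) are each worse than A on at least one objective.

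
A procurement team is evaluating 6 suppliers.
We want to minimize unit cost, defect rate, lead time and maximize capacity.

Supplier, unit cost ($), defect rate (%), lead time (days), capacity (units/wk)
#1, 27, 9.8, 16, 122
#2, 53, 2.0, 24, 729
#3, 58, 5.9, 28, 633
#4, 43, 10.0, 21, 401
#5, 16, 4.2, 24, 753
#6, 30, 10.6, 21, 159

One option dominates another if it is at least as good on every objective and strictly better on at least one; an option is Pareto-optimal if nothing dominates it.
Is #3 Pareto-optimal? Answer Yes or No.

No

#2 vs #3: unit cost 53≤58, defect rate 2.0≤5.9, lead time 24≤28, capacity 729≥633 — #2 is at least as good on every objective and strictly better on at least one, so #2 dominates #3.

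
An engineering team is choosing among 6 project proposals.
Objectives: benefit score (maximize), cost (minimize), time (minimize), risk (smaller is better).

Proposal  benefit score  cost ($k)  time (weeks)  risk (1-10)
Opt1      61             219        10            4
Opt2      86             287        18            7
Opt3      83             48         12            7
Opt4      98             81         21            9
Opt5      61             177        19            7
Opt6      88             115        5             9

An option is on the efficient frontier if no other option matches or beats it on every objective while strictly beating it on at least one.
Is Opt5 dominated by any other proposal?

Yes

Opt3 vs Opt5: benefit score 83≥61, cost 48≤177, time 12≤19, risk 7≤7 — Opt3 is at least as good on every objective and strictly better on at least one, so Opt3 dominates Opt5.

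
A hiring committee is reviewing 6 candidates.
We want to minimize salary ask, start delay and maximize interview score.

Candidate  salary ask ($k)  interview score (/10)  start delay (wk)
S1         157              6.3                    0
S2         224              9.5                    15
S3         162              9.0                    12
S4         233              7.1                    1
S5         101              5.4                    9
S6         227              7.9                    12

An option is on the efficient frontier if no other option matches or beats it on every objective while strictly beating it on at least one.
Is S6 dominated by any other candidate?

Yes

S3 vs S6: salary ask 162≤227, interview score 9.0≥7.9, start delay 12≤12 — S3 is at least as good on every objective and strictly better on at least one, so S3 dominates S6.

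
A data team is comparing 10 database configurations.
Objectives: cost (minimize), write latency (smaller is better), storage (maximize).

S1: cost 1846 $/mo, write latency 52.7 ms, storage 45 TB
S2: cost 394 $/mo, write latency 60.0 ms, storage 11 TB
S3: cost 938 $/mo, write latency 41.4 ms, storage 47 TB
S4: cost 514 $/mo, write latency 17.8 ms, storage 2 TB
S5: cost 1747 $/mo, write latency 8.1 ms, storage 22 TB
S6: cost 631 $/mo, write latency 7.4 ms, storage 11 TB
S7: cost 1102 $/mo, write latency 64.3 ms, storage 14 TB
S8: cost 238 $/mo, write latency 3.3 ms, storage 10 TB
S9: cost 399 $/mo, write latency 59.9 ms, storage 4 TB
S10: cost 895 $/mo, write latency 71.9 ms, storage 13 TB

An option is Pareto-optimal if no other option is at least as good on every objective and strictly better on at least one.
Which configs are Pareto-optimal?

S2, S3, S5, S6, S8, S10

S1: dominated by S3 (cost 938≤1846, write latency 41.4≤52.7, storage 47≥45).
S2: not dominated.
S3: not dominated (best storage).
S4: dominated by S8 (cost 238≤514, write latency 3.3≤17.8, storage 10≥2).
S5: not dominated.
S6: not dominated.
S7: dominated by S3 (cost 938≤1102, write latency 41.4≤64.3, storage 47≥14).
S8: not dominated (best cost).
S9: dominated by S8 (cost 238≤399, write latency 3.3≤59.9, storage 10≥4).
S10: not dominated.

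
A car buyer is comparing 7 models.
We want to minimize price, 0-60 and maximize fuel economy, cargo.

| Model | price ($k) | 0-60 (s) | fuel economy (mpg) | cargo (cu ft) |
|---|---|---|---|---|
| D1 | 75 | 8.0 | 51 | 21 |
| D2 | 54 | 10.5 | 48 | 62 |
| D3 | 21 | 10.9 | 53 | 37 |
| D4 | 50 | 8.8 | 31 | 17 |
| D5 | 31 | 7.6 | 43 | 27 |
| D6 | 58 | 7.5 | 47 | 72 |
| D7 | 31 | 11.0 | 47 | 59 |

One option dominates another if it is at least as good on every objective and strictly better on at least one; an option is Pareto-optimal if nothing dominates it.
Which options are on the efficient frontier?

D1: not dominated.
D2: not dominated.
D3: not dominated (best price).
D4: dominated by D5 (price 31≤50, 0-60 7.6≤8.8, fuel economy 43≥31, cargo 27≥17).
D5: not dominated.
D6: not dominated (best 0-60).
D7: not dominated.

D1, D2, D3, D5, D6, D7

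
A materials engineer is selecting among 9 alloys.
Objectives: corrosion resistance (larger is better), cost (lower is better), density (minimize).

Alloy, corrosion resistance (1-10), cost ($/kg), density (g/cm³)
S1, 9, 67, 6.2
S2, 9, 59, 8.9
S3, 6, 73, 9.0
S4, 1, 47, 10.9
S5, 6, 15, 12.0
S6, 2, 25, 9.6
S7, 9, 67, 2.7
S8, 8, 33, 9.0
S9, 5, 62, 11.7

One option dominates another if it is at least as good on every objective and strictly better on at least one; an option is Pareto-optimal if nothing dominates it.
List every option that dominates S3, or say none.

S1: corrosion resistance 9≥6, cost 67≤73, density 6.2≤9.0 — dominates S3.
S2: corrosion resistance 9≥6, cost 59≤73, density 8.9≤9.0 — dominates S3.
S7: corrosion resistance 9≥6, cost 67≤73, density 2.7≤9.0 — dominates S3.
S8: corrosion resistance 8≥6, cost 33≤73, density 9.0≤9.0 — dominates S3.
Others (S4, S5, S6, S9) are each worse than S3 on at least one objective.

S1, S2, S7, S8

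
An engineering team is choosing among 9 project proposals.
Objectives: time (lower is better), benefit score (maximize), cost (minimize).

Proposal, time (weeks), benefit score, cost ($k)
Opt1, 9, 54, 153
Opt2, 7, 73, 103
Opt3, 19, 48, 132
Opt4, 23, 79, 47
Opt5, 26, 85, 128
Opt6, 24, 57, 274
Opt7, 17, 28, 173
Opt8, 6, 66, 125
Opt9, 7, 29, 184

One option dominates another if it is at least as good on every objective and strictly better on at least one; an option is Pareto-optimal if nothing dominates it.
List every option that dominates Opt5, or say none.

none

Opt1: worse on benefit score (54 vs 85).
Opt2: worse on benefit score (73 vs 85).
Opt3: worse on benefit score (48 vs 85).
Opt4: worse on benefit score (79 vs 85).
Opt6: worse on benefit score (57 vs 85).
Opt7: worse on benefit score (28 vs 85).
Opt8: worse on benefit score (66 vs 85).
Opt9: worse on benefit score (29 vs 85).
No option dominates Opt5.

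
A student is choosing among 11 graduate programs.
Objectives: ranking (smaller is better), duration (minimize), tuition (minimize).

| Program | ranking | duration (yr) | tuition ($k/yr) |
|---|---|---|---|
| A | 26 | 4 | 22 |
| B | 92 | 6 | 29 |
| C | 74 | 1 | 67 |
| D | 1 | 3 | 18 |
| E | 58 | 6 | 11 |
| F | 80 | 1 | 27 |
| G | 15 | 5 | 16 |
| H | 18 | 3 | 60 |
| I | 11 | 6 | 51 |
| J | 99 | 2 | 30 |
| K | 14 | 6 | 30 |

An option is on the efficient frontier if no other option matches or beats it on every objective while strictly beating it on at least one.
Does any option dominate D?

A: worse on ranking (26 vs 1).
B: worse on ranking (92 vs 1).
C: worse on ranking (74 vs 1).
E: worse on ranking (58 vs 1).
F: worse on ranking (80 vs 1).
G: worse on ranking (15 vs 1).
H: worse on ranking (18 vs 1).
I: worse on ranking (11 vs 1).
J: worse on ranking (99 vs 1).
K: worse on ranking (14 vs 1).
No option is at least as good as D on every objective and strictly better on one.

No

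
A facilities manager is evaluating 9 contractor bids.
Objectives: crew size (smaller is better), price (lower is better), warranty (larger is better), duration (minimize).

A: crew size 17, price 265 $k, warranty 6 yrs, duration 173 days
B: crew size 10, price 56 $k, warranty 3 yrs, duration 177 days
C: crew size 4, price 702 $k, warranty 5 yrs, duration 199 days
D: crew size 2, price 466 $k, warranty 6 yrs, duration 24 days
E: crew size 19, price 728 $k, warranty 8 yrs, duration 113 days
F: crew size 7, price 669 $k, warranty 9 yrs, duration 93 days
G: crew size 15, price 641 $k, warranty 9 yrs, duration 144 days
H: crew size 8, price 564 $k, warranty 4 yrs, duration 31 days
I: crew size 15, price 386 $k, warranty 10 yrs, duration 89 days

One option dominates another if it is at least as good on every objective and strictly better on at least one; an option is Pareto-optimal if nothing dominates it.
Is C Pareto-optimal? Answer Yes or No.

No

D vs C: crew size 2≤4, price 466≤702, warranty 6≥5, duration 24≤199 — D is at least as good on every objective and strictly better on at least one, so D dominates C.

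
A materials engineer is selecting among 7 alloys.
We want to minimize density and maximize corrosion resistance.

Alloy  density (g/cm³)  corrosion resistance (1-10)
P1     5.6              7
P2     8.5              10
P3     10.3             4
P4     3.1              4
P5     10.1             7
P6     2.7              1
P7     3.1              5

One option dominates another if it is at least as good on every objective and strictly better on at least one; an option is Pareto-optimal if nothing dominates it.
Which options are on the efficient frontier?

P1: not dominated.
P2: not dominated (best corrosion resistance).
P3: dominated by P1 (density 5.6≤10.3, corrosion resistance 7≥4).
P4: dominated by P7 (density 3.1≤3.1, corrosion resistance 5≥4).
P5: dominated by P1 (density 5.6≤10.1, corrosion resistance 7≥7).
P6: not dominated (best density).
P7: not dominated.

P1, P2, P6, P7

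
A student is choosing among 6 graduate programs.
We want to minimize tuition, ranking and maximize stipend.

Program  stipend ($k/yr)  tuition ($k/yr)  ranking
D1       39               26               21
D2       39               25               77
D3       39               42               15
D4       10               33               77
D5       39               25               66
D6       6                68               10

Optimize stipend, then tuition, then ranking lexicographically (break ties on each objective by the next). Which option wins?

First maximize stipend: best is 39, kept {D1, D2, D3, D5}.
Then minimize tuition: best is 25, kept {D2, D5}.
Then minimize ranking: best is 66, kept {D5}.

D5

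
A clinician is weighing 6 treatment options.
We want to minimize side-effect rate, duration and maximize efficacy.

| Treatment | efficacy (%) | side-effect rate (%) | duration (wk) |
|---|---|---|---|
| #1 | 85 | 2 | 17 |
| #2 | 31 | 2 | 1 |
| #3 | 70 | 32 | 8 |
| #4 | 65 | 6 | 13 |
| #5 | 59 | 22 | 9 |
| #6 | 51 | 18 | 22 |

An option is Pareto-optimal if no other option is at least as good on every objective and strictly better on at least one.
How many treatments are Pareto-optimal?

5

#1: not dominated (best efficacy).
#2: not dominated (best duration).
#3: not dominated.
#4: not dominated.
#5: not dominated.
#6: dominated by #1 (efficacy 85≥51, side-effect rate 2≤18, duration 17≤22).
Pareto-optimal: #1, #2, #3, #4, #5 → 5.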